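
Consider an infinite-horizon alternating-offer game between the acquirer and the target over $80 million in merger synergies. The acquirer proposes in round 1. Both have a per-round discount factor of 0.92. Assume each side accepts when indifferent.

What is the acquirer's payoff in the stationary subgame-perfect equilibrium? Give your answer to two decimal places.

41.67

When the acquirer proposes, the target accepts any offer worth at least 0.92 times what the target would get by proposing next round; and vice versa.
This gives x = 80 − 0.92y and y = 80 − 0.92x, where x and y are each side's share when it proposes.
Hence (1 − 0.92·0.92)x = 80(1 − 0.92), i.e. 0.1536·x = 6.4.
x ≈ 41.6667; the target's share is 80 − x ≈ 38.3333.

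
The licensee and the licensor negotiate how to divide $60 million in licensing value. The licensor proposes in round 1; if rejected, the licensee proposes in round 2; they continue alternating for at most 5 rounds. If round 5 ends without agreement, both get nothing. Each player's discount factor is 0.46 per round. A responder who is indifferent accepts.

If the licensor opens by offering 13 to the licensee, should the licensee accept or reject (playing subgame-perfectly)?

Reject

Work out the licensee's continuation value if the offer is rejected.
Round 5 (the licensor proposes): rejection yields 0 for the licensee; the licensor offers 0 and keeps 60.
Round 4 (the licensee proposes): the licensor can get 60 next round, worth 0.46 × 60 = 27.6 now; the licensee offers that and keeps 32.4.
Round 3 (the licensor proposes): the licensee can get 32.4 next round, worth 0.46 × 32.4 = 14.904 now, so the licensor offers 14.904, keeping 45.096.
Round 2 (the licensee proposes): the licensor can get 45.096 next round, worth 0.46 × 45.096 = 20.74416 now, so the licensee offers 20.74416, keeping 39.25584.
So by rejecting in round 1, the licensee gets 39.25584 next round, worth 0.46 × 39.25584 = 18.0576864 now.
Offer 13 < 18.0576864, so the licensee rejects.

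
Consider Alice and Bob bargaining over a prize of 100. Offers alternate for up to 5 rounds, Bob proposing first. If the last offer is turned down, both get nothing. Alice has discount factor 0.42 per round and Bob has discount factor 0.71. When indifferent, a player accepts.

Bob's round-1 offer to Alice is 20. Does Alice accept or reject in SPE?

Round 5 (Bob proposes): Alice will accept anything ≥ 0, so Bob offers 0 and keeps 100.
Round 4 (Alice proposes): Bob can get 100 next round, worth 0.71 × 100 = 71 now; Alice offers that and keeps 29.
Round 3 (Bob proposes): Alice can get 29 next round, worth 0.42 × 29 = 12.18 now, so Bob offers 12.18, keeping 87.82.
Round 2 (Alice proposes): Bob can get 87.82 next round, worth 0.71 × 87.82 = 62.3522 now, so Alice offers 62.3522, keeping 37.6478.
So by rejecting in round 1, Alice gets 37.6478 next round, worth 0.42 × 37.6478 = 15.812076 now.
Offer 20 ≥ 15.812076, so Alice accepts.

Accept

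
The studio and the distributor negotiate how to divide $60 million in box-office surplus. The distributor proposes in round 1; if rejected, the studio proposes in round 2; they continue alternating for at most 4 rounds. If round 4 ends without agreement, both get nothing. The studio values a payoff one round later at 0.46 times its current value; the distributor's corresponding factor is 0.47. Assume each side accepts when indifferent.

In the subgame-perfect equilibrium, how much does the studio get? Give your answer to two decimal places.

20.60

Round 4 (the studio proposes): rejection yields 0 for the distributor; the studio offers 0 and keeps 60.
Round 3 (the distributor proposes): the studio can get 60 next round, worth 0.46 × 60 = 27.6 now. The distributor offers 27.6 and keeps 60 − 27.6 = 32.4.
Round 2 (the studio proposes): the distributor can get 32.4 next round, worth 0.47 × 32.4 = 15.228 now; the studio offers that and keeps 44.772.
Round 1 (the distributor proposes): the studio can get 44.772 next round, worth 0.46 × 44.772 = 20.59512 now. The distributor offers 20.59512 and keeps 60 − 20.59512 = 39.40488.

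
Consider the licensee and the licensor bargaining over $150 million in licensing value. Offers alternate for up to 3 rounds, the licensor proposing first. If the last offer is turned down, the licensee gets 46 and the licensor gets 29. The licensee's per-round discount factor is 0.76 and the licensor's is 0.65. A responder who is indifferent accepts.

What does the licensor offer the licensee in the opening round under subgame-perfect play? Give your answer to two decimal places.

62.62

Round 3 (the licensor proposes): the licensee gets 46 if talks fail, so the licensor offers 46 and keeps 104.
Round 2 (the licensee proposes): the licensor can get 104 next round, worth 0.65 × 104 = 67.6 now, so the licensee offers 67.6, keeping 82.4.
Round 1 (the licensor proposes): the licensee can get 82.4 next round, worth 0.76 × 82.4 = 62.624 now; the licensor offers that and keeps 87.376.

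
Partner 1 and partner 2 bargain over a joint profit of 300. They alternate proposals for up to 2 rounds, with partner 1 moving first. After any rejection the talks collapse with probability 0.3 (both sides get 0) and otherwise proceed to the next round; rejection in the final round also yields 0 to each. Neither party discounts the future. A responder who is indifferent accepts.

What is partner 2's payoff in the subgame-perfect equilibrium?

Round 2 (partner 2 proposes): partner 1 will accept anything ≥ 0, so partner 2 offers 0 and keeps 300.
Round 1 (partner 1 proposes): rejecting gives partner 2 an expected 0.7 × 300 = 210. Partner 1 offers 210 and keeps 300 − 210 = 90.

210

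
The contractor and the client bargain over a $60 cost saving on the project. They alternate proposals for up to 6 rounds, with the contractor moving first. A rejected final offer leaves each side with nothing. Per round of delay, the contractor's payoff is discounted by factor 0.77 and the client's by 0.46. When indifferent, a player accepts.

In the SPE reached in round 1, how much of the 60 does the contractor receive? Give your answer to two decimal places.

47.94

Round 6 (the client proposes): rejection yields 0 for the contractor; the client offers 0 and keeps 60.
Round 5 (the contractor proposes): the client can get 60 next round, worth 0.46 × 60 = 27.6 now, so the contractor offers 27.6, keeping 32.4.
Round 4 (the client proposes): the contractor can get 32.4 next round, worth 0.77 × 32.4 = 24.948 now; the client offers that and keeps 35.052.
Round 3 (the contractor proposes): the client can get 35.052 next round, worth 0.46 × 35.052 = 16.12392 now, so the contractor offers 16.12392, keeping 43.87608.
Round 2 (the client proposes): the contractor can get 43.87608 next round, worth 0.77 × 43.87608 = 33.7845816 now. The client offers 33.7845816 and keeps 60 − 33.7845816 = 26.2154184.
Round 1 (the contractor proposes): the client can get 26.2154184 next round, worth 0.46 × 26.2154184 = 12.059092464 now. The contractor offers 12.059092464 and keeps 60 − 12.059092464 = 47.940907536.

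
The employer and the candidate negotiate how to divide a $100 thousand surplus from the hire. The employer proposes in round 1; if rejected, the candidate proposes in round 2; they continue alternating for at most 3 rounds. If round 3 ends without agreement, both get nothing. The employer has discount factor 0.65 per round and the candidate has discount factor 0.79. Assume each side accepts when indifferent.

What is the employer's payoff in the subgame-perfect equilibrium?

72.35

Round 3 (the employer proposes): the candidate will accept anything ≥ 0, so the employer offers 0 and keeps 100.
Round 2 (the candidate proposes): the employer can get 100 next round, worth 0.65 × 100 = 65 now. The candidate offers 65 and keeps 100 − 65 = 35.
Round 1 (the employer proposes): the candidate can get 35 next round, worth 0.79 × 35 = 27.65 now. The employer offers 27.65 and keeps 100 − 27.65 = 72.35.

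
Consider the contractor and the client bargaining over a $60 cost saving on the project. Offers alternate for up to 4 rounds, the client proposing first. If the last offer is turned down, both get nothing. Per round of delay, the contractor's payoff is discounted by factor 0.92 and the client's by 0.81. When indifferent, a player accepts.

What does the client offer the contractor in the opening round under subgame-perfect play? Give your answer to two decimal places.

Solve by backward induction from round 4.
Round 4 (the contractor proposes): the client will accept anything ≥ 0, so the contractor offers 0 and keeps 60.
Round 3 (the client proposes): the contractor can get 60 next round, worth 0.92 × 60 = 55.2 now; the client offers that and keeps 4.8.
Round 2 (the contractor proposes): the client can get 4.8 next round, worth 0.81 × 4.8 = 3.888 now; the contractor offers that and keeps 56.112.
Round 1 (the client proposes): the contractor can get 56.112 next round, worth 0.92 × 56.112 = 51.62304 now. The client offers 51.62304 and keeps 60 − 51.62304 = 8.37696.

51.62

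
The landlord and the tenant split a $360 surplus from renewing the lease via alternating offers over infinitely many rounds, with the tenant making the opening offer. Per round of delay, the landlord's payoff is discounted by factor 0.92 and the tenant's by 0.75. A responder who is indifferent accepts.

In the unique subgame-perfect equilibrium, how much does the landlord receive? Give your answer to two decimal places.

When the tenant proposes, the landlord accepts any offer worth at least 0.92 times what the landlord would get by proposing next round; and vice versa.
This gives x = 360 − 0.92y and y = 360 − 0.75x, where x and y are each side's share when it proposes.
Hence (1 − 0.92·0.75)x = 360(1 − 0.92), i.e. 0.31·x = 28.8.
x ≈ 92.9032; the landlord's share is 360 − x ≈ 267.0968.

267.10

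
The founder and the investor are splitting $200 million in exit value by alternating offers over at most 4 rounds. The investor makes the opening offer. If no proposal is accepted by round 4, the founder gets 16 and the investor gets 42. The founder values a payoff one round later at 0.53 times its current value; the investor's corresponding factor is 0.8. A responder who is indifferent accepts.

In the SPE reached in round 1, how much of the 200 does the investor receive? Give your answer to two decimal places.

Round 4 (the founder proposes): the investor gets 42 if talks fail, so the founder offers 42 and keeps 158.
Round 3 (the investor proposes): the founder can get 158 next round, worth 0.53 × 158 = 83.74 now; the investor offers that and keeps 116.26.
Round 2 (the founder proposes): the investor can get 116.26 next round, worth 0.8 × 116.26 = 93.008 now; the founder offers that and keeps 106.992.
Round 1 (the investor proposes): the founder can get 106.992 next round, worth 0.53 × 106.992 = 56.70576 now, so the investor offers 56.70576, keeping 143.29424.

143.29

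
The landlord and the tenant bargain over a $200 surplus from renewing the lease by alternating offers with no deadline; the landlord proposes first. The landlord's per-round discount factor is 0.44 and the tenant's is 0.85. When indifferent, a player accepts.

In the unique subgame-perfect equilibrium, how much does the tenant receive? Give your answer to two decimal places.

Let x be the landlord's share when the landlord proposes and y be the tenant's share when the tenant proposes.
The tenant accepts iff offered ≥ 0.85·y, so x = 200 − 0.85y. Symmetrically y = 200 − 0.44x.
Substituting: x = 200 − 0.85(200 − 0.44x), giving x(1 − 0.44·0.85) = 200(1 − 0.85).
So x = 200 × 0.15 / 0.626 ≈ 47.9233, and the tenant receives 200 − x ≈ 152.0767.

152.08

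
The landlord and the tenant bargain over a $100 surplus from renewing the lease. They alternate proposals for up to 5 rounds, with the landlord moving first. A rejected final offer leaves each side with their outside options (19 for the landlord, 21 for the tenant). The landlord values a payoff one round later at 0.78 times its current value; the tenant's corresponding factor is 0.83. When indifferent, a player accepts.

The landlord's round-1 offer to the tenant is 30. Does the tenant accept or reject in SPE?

Reject

Round 5 (the landlord proposes): the tenant gets 21 if talks fail, so the landlord offers 21 and keeps 79.
Round 4 (the tenant proposes): the landlord can get 79 next round, worth 0.78 × 79 = 61.62 now. The tenant offers 61.62 and keeps 100 − 61.62 = 38.38.
Round 3 (the landlord proposes): the tenant can get 38.38 next round, worth 0.83 × 38.38 = 31.8554 now. The landlord offers 31.8554 and keeps 100 − 31.8554 = 68.1446.
Round 2 (the tenant proposes): the landlord can get 68.1446 next round, worth 0.78 × 68.1446 = 53.152788 now, so the tenant offers 53.152788, keeping 46.847212.
So by rejecting in round 1, the tenant gets 46.847212 next round, worth 0.83 × 46.847212 = 38.88318596 now.
Offer 30 < 38.88318596, so the tenant rejects.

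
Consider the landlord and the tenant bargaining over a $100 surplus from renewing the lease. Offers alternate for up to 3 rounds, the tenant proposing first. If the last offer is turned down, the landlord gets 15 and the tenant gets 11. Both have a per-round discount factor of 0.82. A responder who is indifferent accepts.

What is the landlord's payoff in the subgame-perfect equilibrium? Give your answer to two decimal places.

24.85

Solve by backward induction from round 3.
Round 3 (the tenant proposes): the landlord gets 15 if talks fail, so the tenant offers 15 and keeps 85.
Round 2 (the landlord proposes): the tenant can get 85 next round, worth 0.82 × 85 = 69.7 now, so the landlord offers 69.7, keeping 30.3.
Round 1 (the tenant proposes): the landlord can get 30.3 next round, worth 0.82 × 30.3 = 24.846 now; the tenant offers that and keeps 75.154.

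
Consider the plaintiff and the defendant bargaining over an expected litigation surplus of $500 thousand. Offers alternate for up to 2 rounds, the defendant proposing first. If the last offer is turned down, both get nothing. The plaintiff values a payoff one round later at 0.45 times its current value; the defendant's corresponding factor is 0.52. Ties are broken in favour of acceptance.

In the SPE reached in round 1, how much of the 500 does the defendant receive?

275

Round 2 (the plaintiff proposes): rejection yields 0 for the defendant; the plaintiff offers 0 and keeps 500.
Round 1 (the defendant proposes): the plaintiff can get 500 next round, worth 0.45 × 500 = 225 now. The defendant offers 225 and keeps 500 − 225 = 275.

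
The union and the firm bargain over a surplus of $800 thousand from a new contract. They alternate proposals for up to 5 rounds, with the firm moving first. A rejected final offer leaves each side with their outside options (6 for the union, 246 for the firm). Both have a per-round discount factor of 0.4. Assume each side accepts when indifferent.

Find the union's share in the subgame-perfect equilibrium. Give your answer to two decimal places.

222.87

Round 5 (the firm proposes): the union gets 6 if talks fail, so the firm offers 6 and keeps 794.
Round 4 (the union proposes): the firm can get 794 next round, worth 0.4 × 794 = 317.6 now, so the union offers 317.6, keeping 482.4.
Round 3 (the firm proposes): the union can get 482.4 next round, worth 0.4 × 482.4 = 192.96 now; the firm offers that and keeps 607.04.
Round 2 (the union proposes): the firm can get 607.04 next round, worth 0.4 × 607.04 = 242.816 now. The union offers 242.816 and keeps 800 − 242.816 = 557.184.
Round 1 (the firm proposes): the union can get 557.184 next round, worth 0.4 × 557.184 = 222.8736 now, so the firm offers 222.8736, keeping 577.1264.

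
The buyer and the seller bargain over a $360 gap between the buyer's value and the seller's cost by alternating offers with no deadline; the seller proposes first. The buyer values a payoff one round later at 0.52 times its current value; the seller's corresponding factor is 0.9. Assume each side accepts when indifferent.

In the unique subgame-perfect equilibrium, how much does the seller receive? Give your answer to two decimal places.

In a stationary SPE each proposer offers the other exactly their discounted continuation value.
If the seller keeps x when proposing and the buyer keeps y when proposing, then x = 360 − 0.52y and y = 360 − 0.9x.
Solving: x = 360(1 − 0.52) / (1 − 0.9·0.52) = 172.8 / 0.532 ≈ 324.8120.
The buyer gets 360 − 324.8120 ≈ 35.1880.

324.81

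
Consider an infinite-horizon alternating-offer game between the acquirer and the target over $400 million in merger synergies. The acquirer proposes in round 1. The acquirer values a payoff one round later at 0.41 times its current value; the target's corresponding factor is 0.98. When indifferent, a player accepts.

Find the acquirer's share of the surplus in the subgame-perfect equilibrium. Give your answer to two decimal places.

In a stationary SPE each proposer offers the other exactly their discounted continuation value.
If the acquirer keeps x when proposing and the target keeps y when proposing, then x = 400 − 0.98y and y = 400 − 0.41x.
Solving: x = 400(1 − 0.98) / (1 − 0.41·0.98) = 8 / 0.5982 ≈ 13.3735.
The target gets 400 − 13.3735 ≈ 386.6265.

13.37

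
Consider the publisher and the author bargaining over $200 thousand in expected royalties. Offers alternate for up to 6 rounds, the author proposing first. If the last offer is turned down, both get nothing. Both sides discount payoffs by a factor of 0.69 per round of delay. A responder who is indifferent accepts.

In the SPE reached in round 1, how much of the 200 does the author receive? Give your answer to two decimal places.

105.57

Round 6 (the publisher proposes): rejection yields 0 for the author; the publisher offers 0 and keeps 200.
Round 5 (the author proposes): the publisher can get 200 next round, worth 0.69 × 200 = 138 now; the author offers that and keeps 62.
Round 4 (the publisher proposes): the author can get 62 next round, worth 0.69 × 62 = 42.78 now; the publisher offers that and keeps 157.22.
Round 3 (the author proposes): the publisher can get 157.22 next round, worth 0.69 × 157.22 = 108.4818 now; the author offers that and keeps 91.5182.
Round 2 (the publisher proposes): the author can get 91.5182 next round, worth 0.69 × 91.5182 = 63.147558 now, so the publisher offers 63.147558, keeping 136.852442.
Round 1 (the author proposes): the publisher can get 136.852442 next round, worth 0.69 × 136.852442 = 94.42818498 now, so the author offers 94.42818498, keeping 105.57181502.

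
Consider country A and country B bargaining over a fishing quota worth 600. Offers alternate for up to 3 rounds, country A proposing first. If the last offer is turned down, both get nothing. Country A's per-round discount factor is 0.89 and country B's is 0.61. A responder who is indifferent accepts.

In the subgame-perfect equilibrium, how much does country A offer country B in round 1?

Round 3 (country A proposes): country B will accept anything ≥ 0, so country A offers 0 and keeps 600.
Round 2 (country B proposes): country A can get 600 next round, worth 0.89 × 600 = 534 now, so country B offers 534, keeping 66.
Round 1 (country A proposes): country B can get 66 next round, worth 0.61 × 66 = 40.26 now, so country A offers 40.26, keeping 559.74.

40.26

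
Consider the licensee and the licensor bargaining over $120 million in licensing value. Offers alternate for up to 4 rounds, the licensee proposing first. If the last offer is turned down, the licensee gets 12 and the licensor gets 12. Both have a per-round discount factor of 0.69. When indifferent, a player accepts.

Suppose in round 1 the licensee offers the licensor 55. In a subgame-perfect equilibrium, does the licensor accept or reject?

Round 4 (the licensor proposes): the licensee gets 12 if talks fail, so the licensor offers 12 and keeps 108.
Round 3 (the licensee proposes): the licensor can get 108 next round, worth 0.69 × 108 = 74.52 now; the licensee offers that and keeps 45.48.
Round 2 (the licensor proposes): the licensee can get 45.48 next round, worth 0.69 × 45.48 = 31.3812 now; the licensor offers that and keeps 88.6188.
So by rejecting in round 1, the licensor gets 88.6188 next round, worth 0.69 × 88.6188 = 61.146972 now.
Offer 55 < 61.146972, so the licensor rejects.

Reject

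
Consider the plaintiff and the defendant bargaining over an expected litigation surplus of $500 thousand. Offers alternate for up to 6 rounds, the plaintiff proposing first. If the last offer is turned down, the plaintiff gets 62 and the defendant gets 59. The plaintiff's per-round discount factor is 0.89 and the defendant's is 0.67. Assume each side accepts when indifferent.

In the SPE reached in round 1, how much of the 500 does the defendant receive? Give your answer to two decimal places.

163.17

Work backward from the last round.
Round 6 (the defendant proposes): the plaintiff gets 62 if talks fail, so the defendant offers 62 and keeps 438.
Round 5 (the plaintiff proposes): the defendant can get 438 next round, worth 0.67 × 438 = 293.46 now, so the plaintiff offers 293.46, keeping 206.54.
Round 4 (the defendant proposes): the plaintiff can get 206.54 next round, worth 0.89 × 206.54 = 183.8206 now; the defendant offers that and keeps 316.1794.
Round 3 (the plaintiff proposes): the defendant can get 316.1794 next round, worth 0.67 × 316.1794 = 211.840198 now, so the plaintiff offers 211.840198, keeping 288.159802.
Round 2 (the defendant proposes): the plaintiff can get 288.159802 next round, worth 0.89 × 288.159802 = 256.46222378 now; the defendant offers that and keeps 243.53777622.
Round 1 (the plaintiff proposes): the defendant can get 243.53777622 next round, worth 0.67 × 243.53777622 = 163.1703100674 now, so the plaintiff offers 163.1703100674, keeping 336.8296899326.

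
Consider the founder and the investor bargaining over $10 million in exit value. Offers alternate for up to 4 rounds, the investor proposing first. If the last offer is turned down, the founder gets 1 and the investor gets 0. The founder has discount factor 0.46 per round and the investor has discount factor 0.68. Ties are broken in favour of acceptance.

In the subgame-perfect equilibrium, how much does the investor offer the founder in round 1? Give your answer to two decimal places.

2.91

Round 4 (the founder proposes): rejection yields 0 for the investor; the founder offers 0 and keeps 10.
Round 3 (the investor proposes): the founder can get 10 next round, worth 0.46 × 10 = 4.6 now; the investor offers that and keeps 5.4.
Round 2 (the founder proposes): the investor can get 5.4 next round, worth 0.68 × 5.4 = 3.672 now; the founder offers that and keeps 6.328.
Round 1 (the investor proposes): the founder can get 6.328 next round, worth 0.46 × 6.328 = 2.91088 now. The investor offers 2.91088 and keeps 10 − 2.91088 = 7.08912.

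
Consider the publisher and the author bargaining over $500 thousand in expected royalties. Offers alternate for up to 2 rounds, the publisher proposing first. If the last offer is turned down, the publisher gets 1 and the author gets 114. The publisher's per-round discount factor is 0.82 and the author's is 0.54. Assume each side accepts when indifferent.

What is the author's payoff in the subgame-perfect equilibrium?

269.46

By backward induction:
Round 2 (the author proposes): the publisher gets 1 if talks fail, so the author offers 1 and keeps 499.
Round 1 (the publisher proposes): the author can get 499 next round, worth 0.54 × 499 = 269.46 now. The publisher offers 269.46 and keeps 500 − 269.46 = 230.54.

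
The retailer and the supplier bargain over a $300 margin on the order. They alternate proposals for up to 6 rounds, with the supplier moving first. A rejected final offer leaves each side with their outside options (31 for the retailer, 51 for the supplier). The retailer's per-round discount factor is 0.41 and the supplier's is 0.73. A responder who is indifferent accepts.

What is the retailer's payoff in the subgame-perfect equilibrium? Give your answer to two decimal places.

52.30

Solve by backward induction from round 6.
Round 6 (the retailer proposes): the supplier gets 51 if talks fail, so the retailer offers 51 and keeps 249.
Round 5 (the supplier proposes): the retailer can get 249 next round, worth 0.41 × 249 = 102.09 now; the supplier offers that and keeps 197.91.
Round 4 (the retailer proposes): the supplier can get 197.91 next round, worth 0.73 × 197.91 = 144.4743 now; the retailer offers that and keeps 155.5257.
Round 3 (the supplier proposes): the retailer can get 155.5257 next round, worth 0.41 × 155.5257 = 63.765537 now. The supplier offers 63.765537 and keeps 300 − 63.765537 = 236.234463.
Round 2 (the retailer proposes): the supplier can get 236.234463 next round, worth 0.73 × 236.234463 = 172.45115799 now; the retailer offers that and keeps 127.54884201.
Round 1 (the supplier proposes): the retailer can get 127.54884201 next round, worth 0.41 × 127.54884201 = 52.2950252241 now, so the supplier offers 52.2950252241, keeping 247.7049747759.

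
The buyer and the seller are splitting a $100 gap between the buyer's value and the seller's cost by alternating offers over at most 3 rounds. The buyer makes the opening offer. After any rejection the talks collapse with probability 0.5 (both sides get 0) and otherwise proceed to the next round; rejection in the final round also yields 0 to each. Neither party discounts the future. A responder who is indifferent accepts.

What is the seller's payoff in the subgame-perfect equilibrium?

25

By backward induction:
Round 3 (the buyer proposes): rejection yields 0 for the seller; the buyer offers 0 and keeps 100.
Round 2 (the seller proposes): rejecting gives the buyer an expected 0.5 × 100 = 50; the seller offers that and keeps 50.
Round 1 (the buyer proposes): rejecting gives the seller an expected 0.5 × 50 = 25; the buyer offers that and keeps 75.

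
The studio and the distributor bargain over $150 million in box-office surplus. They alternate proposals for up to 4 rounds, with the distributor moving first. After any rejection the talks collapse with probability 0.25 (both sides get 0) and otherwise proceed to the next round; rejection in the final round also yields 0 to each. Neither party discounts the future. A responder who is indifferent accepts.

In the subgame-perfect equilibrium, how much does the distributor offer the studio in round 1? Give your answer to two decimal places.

91.41

Round 4 (the studio proposes): the distributor will accept anything ≥ 0, so the studio offers 0 and keeps 150.
Round 3 (the distributor proposes): rejecting gives the studio an expected 0.75 × 150 = 112.5; the distributor offers that and keeps 37.5.
Round 2 (the studio proposes): rejecting gives the distributor an expected 0.75 × 37.5 = 28.125. The studio offers 28.125 and keeps 150 − 28.125 = 121.875.
Round 1 (the distributor proposes): rejecting gives the studio an expected 0.75 × 121.875 = 91.40625; the distributor offers that and keeps 58.59375.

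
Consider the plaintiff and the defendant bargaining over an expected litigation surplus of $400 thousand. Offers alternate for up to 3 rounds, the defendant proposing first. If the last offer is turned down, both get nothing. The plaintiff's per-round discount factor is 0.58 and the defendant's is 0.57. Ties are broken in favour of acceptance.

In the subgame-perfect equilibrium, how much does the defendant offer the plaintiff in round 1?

Round 3 (the defendant proposes): the plaintiff will accept anything ≥ 0, so the defendant offers 0 and keeps 400.
Round 2 (the plaintiff proposes): the defendant can get 400 next round, worth 0.57 × 400 = 228 now. The plaintiff offers 228 and keeps 400 − 228 = 172.
Round 1 (the defendant proposes): the plaintiff can get 172 next round, worth 0.58 × 172 = 99.76 now, so the defendant offers 99.76, keeping 300.24.

99.76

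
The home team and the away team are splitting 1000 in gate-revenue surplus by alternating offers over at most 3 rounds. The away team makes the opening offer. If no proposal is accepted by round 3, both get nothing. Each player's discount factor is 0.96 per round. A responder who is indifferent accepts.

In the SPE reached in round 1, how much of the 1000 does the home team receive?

38.4

Solve by backward induction from round 3.
Round 3 (the away team proposes): the home team will accept anything ≥ 0, so the away team offers 0 and keeps 1000.
Round 2 (the home team proposes): the away team can get 1000 next round, worth 0.96 × 1000 = 960 now; the home team offers that and keeps 40.
Round 1 (the away team proposes): the home team can get 40 next round, worth 0.96 × 40 = 38.4 now. The away team offers 38.4 and keeps 1000 − 38.4 = 961.6.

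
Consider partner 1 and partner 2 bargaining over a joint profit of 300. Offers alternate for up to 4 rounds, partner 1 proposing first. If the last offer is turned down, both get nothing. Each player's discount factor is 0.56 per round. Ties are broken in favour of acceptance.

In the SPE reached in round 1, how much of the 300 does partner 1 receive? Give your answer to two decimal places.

Work backward from the last round.
Round 4 (partner 2 proposes): rejection yields 0 for partner 1; partner 2 offers 0 and keeps 300.
Round 3 (partner 1 proposes): partner 2 can get 300 next round, worth 0.56 × 300 = 168 now. Partner 1 offers 168 and keeps 300 − 168 = 132.
Round 2 (partner 2 proposes): partner 1 can get 132 next round, worth 0.56 × 132 = 73.92 now; partner 2 offers that and keeps 226.08.
Round 1 (partner 1 proposes): partner 2 can get 226.08 next round, worth 0.56 × 226.08 = 126.6048 now; partner 1 offers that and keeps 173.3952.

173.40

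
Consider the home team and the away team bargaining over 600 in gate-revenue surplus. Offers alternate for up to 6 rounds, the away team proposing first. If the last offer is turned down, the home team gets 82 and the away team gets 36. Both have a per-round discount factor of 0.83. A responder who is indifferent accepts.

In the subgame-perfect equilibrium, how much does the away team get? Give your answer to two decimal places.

234.86

Round 6 (the home team proposes): the away team gets 36 if talks fail, so the home team offers 36 and keeps 564.
Round 5 (the away team proposes): the home team can get 564 next round, worth 0.83 × 564 = 468.12 now; the away team offers that and keeps 131.88.
Round 4 (the home team proposes): the away team can get 131.88 next round, worth 0.83 × 131.88 = 109.4604 now; the home team offers that and keeps 490.5396.
Round 3 (the away team proposes): the home team can get 490.5396 next round, worth 0.83 × 490.5396 = 407.147868 now, so the away team offers 407.147868, keeping 192.852132.
Round 2 (the home team proposes): the away team can get 192.852132 next round, worth 0.83 × 192.852132 = 160.06726956 now, so the home team offers 160.06726956, keeping 439.93273044.
Round 1 (the away team proposes): the home team can get 439.93273044 next round, worth 0.83 × 439.93273044 = 365.1441662652 now; the away team offers that and keeps 234.8558337348.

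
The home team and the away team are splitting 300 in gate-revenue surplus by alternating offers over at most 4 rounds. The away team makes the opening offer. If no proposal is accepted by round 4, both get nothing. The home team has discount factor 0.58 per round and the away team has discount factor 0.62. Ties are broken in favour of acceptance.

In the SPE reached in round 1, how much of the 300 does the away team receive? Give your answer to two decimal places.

171.31

Round 4 (the home team proposes): the away team will accept anything ≥ 0, so the home team offers 0 and keeps 300.
Round 3 (the away team proposes): the home team can get 300 next round, worth 0.58 × 300 = 174 now. The away team offers 174 and keeps 300 − 174 = 126.
Round 2 (the home team proposes): the away team can get 126 next round, worth 0.62 × 126 = 78.12 now. The home team offers 78.12 and keeps 300 − 78.12 = 221.88.
Round 1 (the away team proposes): the home team can get 221.88 next round, worth 0.58 × 221.88 = 128.6904 now, so the away team offers 128.6904, keeping 171.3096.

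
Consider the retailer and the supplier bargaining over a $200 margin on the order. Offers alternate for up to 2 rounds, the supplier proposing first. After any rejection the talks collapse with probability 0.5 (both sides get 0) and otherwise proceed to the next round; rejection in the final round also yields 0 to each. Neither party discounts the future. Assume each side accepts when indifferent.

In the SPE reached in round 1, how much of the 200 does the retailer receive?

100

Round 2 (the retailer proposes): the supplier will accept anything ≥ 0, so the retailer offers 0 and keeps 200.
Round 1 (the supplier proposes): rejecting gives the retailer an expected 0.5 × 200 = 100, so the supplier offers 100, keeping 100.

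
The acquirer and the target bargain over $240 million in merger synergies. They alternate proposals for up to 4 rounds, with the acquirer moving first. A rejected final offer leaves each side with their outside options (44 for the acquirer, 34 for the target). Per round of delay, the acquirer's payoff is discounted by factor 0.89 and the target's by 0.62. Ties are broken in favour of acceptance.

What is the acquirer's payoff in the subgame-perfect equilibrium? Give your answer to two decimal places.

156.58

Solve by backward induction from round 4.
Round 4 (the target proposes): the acquirer gets 44 if talks fail, so the target offers 44 and keeps 196.
Round 3 (the acquirer proposes): the target can get 196 next round, worth 0.62 × 196 = 121.52 now. The acquirer offers 121.52 and keeps 240 − 121.52 = 118.48.
Round 2 (the target proposes): the acquirer can get 118.48 next round, worth 0.89 × 118.48 = 105.4472 now. The target offers 105.4472 and keeps 240 − 105.4472 = 134.5528.
Round 1 (the acquirer proposes): the target can get 134.5528 next round, worth 0.62 × 134.5528 = 83.422736 now. The acquirer offers 83.422736 and keeps 240 − 83.422736 = 156.577264.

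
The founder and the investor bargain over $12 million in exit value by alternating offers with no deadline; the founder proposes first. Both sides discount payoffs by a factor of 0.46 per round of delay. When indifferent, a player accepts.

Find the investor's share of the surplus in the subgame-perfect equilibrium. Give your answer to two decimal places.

Let x be the founder's share when the founder proposes and y be the investor's share when the investor proposes.
The investor accepts iff offered ≥ 0.46·y, so x = 12 − 0.46y. Symmetrically y = 12 − 0.46x.
Substituting: x = 12 − 0.46(12 − 0.46x), giving x(1 − 0.46·0.46) = 12(1 − 0.46).
So x = 12 × 0.54 / 0.7884 ≈ 8.2192, and the investor receives 12 − x ≈ 3.7808.

3.78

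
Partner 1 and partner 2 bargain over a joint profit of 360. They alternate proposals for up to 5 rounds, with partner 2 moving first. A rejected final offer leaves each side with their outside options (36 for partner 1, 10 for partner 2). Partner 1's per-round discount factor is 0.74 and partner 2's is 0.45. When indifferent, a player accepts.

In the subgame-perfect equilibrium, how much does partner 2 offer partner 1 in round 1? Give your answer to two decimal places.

Round 5 (partner 2 proposes): partner 1 gets 36 if talks fail, so partner 2 offers 36 and keeps 324.
Round 4 (partner 1 proposes): partner 2 can get 324 next round, worth 0.45 × 324 = 145.8 now; partner 1 offers that and keeps 214.2.
Round 3 (partner 2 proposes): partner 1 can get 214.2 next round, worth 0.74 × 214.2 = 158.508 now. Partner 2 offers 158.508 and keeps 360 − 158.508 = 201.492.
Round 2 (partner 1 proposes): partner 2 can get 201.492 next round, worth 0.45 × 201.492 = 90.6714 now; partner 1 offers that and keeps 269.3286.
Round 1 (partner 2 proposes): partner 1 can get 269.3286 next round, worth 0.74 × 269.3286 = 199.303164 now, so partner 2 offers 199.303164, keeping 160.696836.

199.30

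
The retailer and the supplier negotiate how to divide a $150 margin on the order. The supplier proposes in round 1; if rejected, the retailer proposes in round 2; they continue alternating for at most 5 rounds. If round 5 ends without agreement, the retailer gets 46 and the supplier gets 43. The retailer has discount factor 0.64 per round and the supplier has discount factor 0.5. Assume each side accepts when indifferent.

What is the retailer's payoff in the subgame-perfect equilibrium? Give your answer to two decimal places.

Round 5 (the supplier proposes): the retailer gets 46 if talks fail, so the supplier offers 46 and keeps 104.
Round 4 (the retailer proposes): the supplier can get 104 next round, worth 0.5 × 104 = 52 now; the retailer offers that and keeps 98.
Round 3 (the supplier proposes): the retailer can get 98 next round, worth 0.64 × 98 = 62.72 now; the supplier offers that and keeps 87.28.
Round 2 (the retailer proposes): the supplier can get 87.28 next round, worth 0.5 × 87.28 = 43.64 now, so the retailer offers 43.64, keeping 106.36.
Round 1 (the supplier proposes): the retailer can get 106.36 next round, worth 0.64 × 106.36 = 68.0704 now. The supplier offers 68.0704 and keeps 150 − 68.0704 = 81.9296.

68.07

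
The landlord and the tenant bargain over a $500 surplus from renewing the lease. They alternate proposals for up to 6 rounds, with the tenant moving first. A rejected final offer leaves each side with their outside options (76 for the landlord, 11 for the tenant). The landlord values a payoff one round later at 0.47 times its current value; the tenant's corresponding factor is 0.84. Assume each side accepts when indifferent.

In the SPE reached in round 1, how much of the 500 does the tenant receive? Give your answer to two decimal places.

411.73

Round 6 (the landlord proposes): the tenant gets 11 if talks fail, so the landlord offers 11 and keeps 489.
Round 5 (the tenant proposes): the landlord can get 489 next round, worth 0.47 × 489 = 229.83 now. The tenant offers 229.83 and keeps 500 − 229.83 = 270.17.
Round 4 (the landlord proposes): the tenant can get 270.17 next round, worth 0.84 × 270.17 = 226.9428 now, so the landlord offers 226.9428, keeping 273.0572.
Round 3 (the tenant proposes): the landlord can get 273.0572 next round, worth 0.47 × 273.0572 = 128.336884 now; the tenant offers that and keeps 371.663116.
Round 2 (the landlord proposes): the tenant can get 371.663116 next round, worth 0.84 × 371.663116 = 312.19701744 now. The landlord offers 312.19701744 and keeps 500 − 312.19701744 = 187.80298256.
Round 1 (the tenant proposes): the landlord can get 187.80298256 next round, worth 0.47 × 187.80298256 = 88.2674018032 now, so the tenant offers 88.2674018032, keeping 411.7325981968.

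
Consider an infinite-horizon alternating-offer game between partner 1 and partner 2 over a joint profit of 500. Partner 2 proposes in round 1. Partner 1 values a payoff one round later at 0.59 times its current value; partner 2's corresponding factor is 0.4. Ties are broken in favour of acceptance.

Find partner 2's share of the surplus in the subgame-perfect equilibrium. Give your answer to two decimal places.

When partner 2 proposes, partner 1 accepts any offer worth at least 0.59 times what partner 1 would get by proposing next round; and vice versa.
This gives x = 500 − 0.59y and y = 500 − 0.4x, where x and y are each side's share when it proposes.
Hence (1 − 0.59·0.4)x = 500(1 − 0.59), i.e. 0.764·x = 205.
x ≈ 268.3246; partner 1's share is 500 − x ≈ 231.6754.

268.32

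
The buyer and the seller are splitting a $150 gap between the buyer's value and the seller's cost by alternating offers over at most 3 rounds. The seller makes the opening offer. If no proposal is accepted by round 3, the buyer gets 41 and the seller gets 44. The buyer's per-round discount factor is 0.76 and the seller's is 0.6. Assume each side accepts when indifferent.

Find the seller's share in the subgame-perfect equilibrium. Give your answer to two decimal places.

Round 3 (the seller proposes): the buyer gets 41 if talks fail, so the seller offers 41 and keeps 109.
Round 2 (the buyer proposes): the seller can get 109 next round, worth 0.6 × 109 = 65.4 now; the buyer offers that and keeps 84.6.
Round 1 (the seller proposes): the buyer can get 84.6 next round, worth 0.76 × 84.6 = 64.296 now; the seller offers that and keeps 85.704.

85.70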